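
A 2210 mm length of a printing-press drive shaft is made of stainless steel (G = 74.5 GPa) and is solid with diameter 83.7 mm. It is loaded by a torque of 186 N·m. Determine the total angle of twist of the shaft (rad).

J = πd⁴/32 = π(0.0837)⁴/32 = 4.818×10^-6 m⁴.
θ = T·L/(G·J) = 186.0 × 2.21 / (74.5×10⁹ × 4.818×10^-6) = 1.145×10^-3 rad.

0.00115 rad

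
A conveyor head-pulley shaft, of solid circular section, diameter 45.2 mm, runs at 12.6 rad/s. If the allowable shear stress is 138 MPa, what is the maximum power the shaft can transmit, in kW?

J = πd⁴/32 = π(0.0452)⁴/32 = 4.098×10^-7 m⁴.
T_max = τ_allow·J/r = 1.38×10^8 × 4.098×10^-7 / 0.0226 = 2502 N·m.
ω = 12.6 rad/s, so P_max = T_max·ω = 3.153×10^4 W.

31.5 kW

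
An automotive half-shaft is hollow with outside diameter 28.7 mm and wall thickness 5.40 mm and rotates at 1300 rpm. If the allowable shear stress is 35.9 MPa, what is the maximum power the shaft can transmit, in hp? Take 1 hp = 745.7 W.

25.8 hp

J = π(d_o⁴ − d_i⁴)/32 = π(0.0287⁴ − 0.0179⁴)/32 = 5.653×10^-8 m⁴.
T_max = τ_allow·J/r = 3.59×10^7 × 5.653×10^-8 / 0.0143 = 141.4 N·m.
ω = 2π·1300/60 = 136.1 rad/s, so P_max = T_max·ω = 1.925×10^4 W.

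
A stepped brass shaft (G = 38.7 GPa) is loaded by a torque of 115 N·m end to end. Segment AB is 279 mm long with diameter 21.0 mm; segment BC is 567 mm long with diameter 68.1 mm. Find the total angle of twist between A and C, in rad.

J_AB = π(0.0210)⁴/32 = 1.91×10^-8 m⁴; J_BC = π(0.0681)⁴/32 = 2.11×10^-6 m⁴.
θ = (T/G)·Σ L_i/J_i = (115.0/38.7×10⁹)·(0.279/1.91×10^-8 + 0.567/2.11×10^-6) = 0.04422 rad.

0.0442 rad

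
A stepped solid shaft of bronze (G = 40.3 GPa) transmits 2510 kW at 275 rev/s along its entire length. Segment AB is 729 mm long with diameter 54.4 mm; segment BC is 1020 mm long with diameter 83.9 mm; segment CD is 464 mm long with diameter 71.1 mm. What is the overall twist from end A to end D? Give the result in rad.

ω = 2π·275 = 1728 rad/s, so T = P/ω = 2510×10³ / 1728 = 1453 N·m.
J_AB = π(0.0544)⁴/32 = 8.60×10^-7 m⁴; J_BC = π(0.0839)⁴/32 = 4.86×10^-6 m⁴; J_CD = π(0.0711)⁴/32 = 2.51×10^-6 m⁴.
θ = (T/G)·Σ L_i/J_i = (1453/40.3×10⁹)·(0.729/8.60×10^-7 + 1.02/4.86×10^-6 + 0.464/2.51×10^-6) = 0.04479 rad.

0.0448 rad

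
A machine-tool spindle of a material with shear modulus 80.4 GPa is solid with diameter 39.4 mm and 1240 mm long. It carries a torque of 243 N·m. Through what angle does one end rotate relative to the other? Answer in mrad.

15.8 mrad

J = πd⁴/32 = π(0.0394)⁴/32 = 2.366×10^-7 m⁴.
θ = T·L/(G·J) = 243.0 × 1.24 / (80.4×10⁹ × 2.366×10^-7) = 0.01584 rad.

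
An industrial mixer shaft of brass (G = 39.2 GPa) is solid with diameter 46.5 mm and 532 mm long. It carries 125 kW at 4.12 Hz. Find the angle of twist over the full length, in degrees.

ω = 2π·4.12 = 25.89 rad/s, so T = P/ω = 125×10³ / 25.89 = 4829 N·m.
J = πd⁴/32 = π(0.0465)⁴/32 = 4.590×10^-7 m⁴.
θ = T·L/(G·J) = 4829 × 0.532 / (39.2×10⁹ × 4.590×10^-7) = 0.1428 rad.

8.18°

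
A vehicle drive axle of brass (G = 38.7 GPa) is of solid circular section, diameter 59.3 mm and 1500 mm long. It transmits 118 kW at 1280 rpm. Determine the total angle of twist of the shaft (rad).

ω = 2π·1280/60 = 134.0 rad/s, so T = P/ω = 118×10³ / 134.0 = 880.3 N·m.
J = πd⁴/32 = π(0.0593)⁴/32 = 1.214×10^-6 m⁴.
θ = T·L/(G·J) = 880.3 × 1.50 / (38.7×10⁹ × 1.214×10^-6) = 0.02811 rad.

0.0281 rad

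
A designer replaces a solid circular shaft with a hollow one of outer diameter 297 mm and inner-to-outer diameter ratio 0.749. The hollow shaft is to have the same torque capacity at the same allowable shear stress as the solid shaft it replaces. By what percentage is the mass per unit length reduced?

Equal τ_max and T ⇒ the solid shaft needs d_s³ = d_o³(1−k⁴), so d_s = 297·(1−0.749⁴)^(1/3) = 261.8 mm.
Area ratio A_h/A_s = d_o²(1−k²)/d_s² = (1−k²)/(1−k⁴)^(2/3) = 0.5648.
Mass saving = 1 − 0.5648 = 43.5 %.

43.5 %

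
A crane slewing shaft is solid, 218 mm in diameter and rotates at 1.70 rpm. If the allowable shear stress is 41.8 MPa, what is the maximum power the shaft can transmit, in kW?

15.1 kW

J = πd⁴/32 = π(0.218)⁴/32 = 2.217×10^-4 m⁴.
T_max = τ_allow·J/r = 4.18×10^7 × 2.217×10^-4 / 0.109 = 85030 N·m.
ω = 2π·1.70/60 = 0.1780 rad/s, so P_max = T_max·ω = 1.514×10^4 W.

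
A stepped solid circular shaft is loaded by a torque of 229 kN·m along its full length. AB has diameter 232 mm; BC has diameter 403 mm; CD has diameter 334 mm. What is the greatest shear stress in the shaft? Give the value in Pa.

Under the same torque, τ_max = 16T/(πd³) is largest where d is smallest — segment AB (d = 232 mm).
τ_max = 16·229000/(π·(0.232)³) = 9.340×10^7 Pa.

9.34e7 Pa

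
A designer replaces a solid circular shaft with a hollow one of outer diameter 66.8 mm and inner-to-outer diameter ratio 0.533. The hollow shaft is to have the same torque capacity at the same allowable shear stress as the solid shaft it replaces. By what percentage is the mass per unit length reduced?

24.3 %

Equal τ_max and T ⇒ the solid shaft needs d_s³ = d_o³(1−k⁴), so d_s = 66.8·(1−0.533⁴)^(1/3) = 64.95 mm.
Area ratio A_h/A_s = d_o²(1−k²)/d_s² = (1−k²)/(1−k⁴)^(2/3) = 0.7572.
Mass saving = 1 − 0.7572 = 24.3 %.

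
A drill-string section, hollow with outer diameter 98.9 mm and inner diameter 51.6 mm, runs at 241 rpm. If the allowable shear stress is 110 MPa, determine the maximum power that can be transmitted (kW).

J = π(d_o⁴ − d_i⁴)/32 = π(0.0989⁴ − 0.0516⁴)/32 = 8.697×10^-6 m⁴.
T_max = τ_allow·J/r = 1.10×10^8 × 8.697×10^-6 / 0.0495 = 19350 N·m.
ω = 2π·241/60 = 25.24 rad/s, so P_max = T_max·ω = 4.882×10^5 W.

488 kW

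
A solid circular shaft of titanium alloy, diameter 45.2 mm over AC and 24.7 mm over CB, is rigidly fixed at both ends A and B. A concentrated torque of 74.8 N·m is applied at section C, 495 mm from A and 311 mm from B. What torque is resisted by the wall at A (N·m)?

Compatibility: T_A·a/J_AC = T_B·b/J_CB with T_A + T_B = T₀.
J_AC = 4.10×10^-7 m⁴, J_CB = 3.65×10^-8 m⁴, so T_A = T₀·(J_AC/a)/((J_AC/a)+(J_CB/b)) = 65.50 N·m, T_B = 9.297 N·m.

65.5 N·m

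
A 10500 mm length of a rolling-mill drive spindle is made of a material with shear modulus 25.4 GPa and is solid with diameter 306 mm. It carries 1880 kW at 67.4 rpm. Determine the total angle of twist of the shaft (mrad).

128 mrad

ω = 2π·67.4/60 = 7.058 rad/s, so T = P/ω = 1880×10³ / 7.058 = 266400 N·m.
J = πd⁴/32 = π(0.306)⁴/32 = 8.608×10^-4 m⁴.
θ = T·L/(G·J) = 266400 × 10.5 / (25.4×10⁹ × 8.608×10^-4) = 0.1279 rad.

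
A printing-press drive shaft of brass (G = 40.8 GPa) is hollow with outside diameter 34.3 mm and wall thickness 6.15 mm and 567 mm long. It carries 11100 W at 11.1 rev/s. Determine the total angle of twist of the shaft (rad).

0.0196 rad

ω = 2π·11.1 = 69.74 rad/s, so T = P/ω = 11100 / 69.74 = 159.2 N·m.
J = π(d_o⁴ − d_i⁴)/32 = π(0.0343⁴ − 0.0220⁴)/32 = 1.129×10^-7 m⁴.
θ = T·L/(G·J) = 159.2 × 0.567 / (40.8×10⁹ × 1.129×10^-7) = 0.01959 rad.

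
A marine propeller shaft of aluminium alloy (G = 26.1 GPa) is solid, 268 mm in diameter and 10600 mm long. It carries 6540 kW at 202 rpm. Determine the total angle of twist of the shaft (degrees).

ω = 2π·202/60 = 21.15 rad/s, so T = P/ω = 6540×10³ / 21.15 = 309200 N·m.
J = πd⁴/32 = π(0.268)⁴/32 = 5.065×10^-4 m⁴.
θ = T·L/(G·J) = 309200 × 10.6 / (26.1×10⁹ × 5.065×10^-4) = 0.2479 rad.

14.2°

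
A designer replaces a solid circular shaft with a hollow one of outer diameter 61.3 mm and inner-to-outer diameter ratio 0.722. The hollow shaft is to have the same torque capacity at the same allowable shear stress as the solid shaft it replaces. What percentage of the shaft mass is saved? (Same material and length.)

Equal τ_max and T ⇒ the solid shaft needs d_s³ = d_o³(1−k⁴), so d_s = 61.3·(1−0.722⁴)^(1/3) = 55.15 mm.
Area ratio A_h/A_s = d_o²(1−k²)/d_s² = (1−k²)/(1−k⁴)^(2/3) = 0.5914.
Mass saving = 1 − 0.5914 = 40.9 %.

40.9 %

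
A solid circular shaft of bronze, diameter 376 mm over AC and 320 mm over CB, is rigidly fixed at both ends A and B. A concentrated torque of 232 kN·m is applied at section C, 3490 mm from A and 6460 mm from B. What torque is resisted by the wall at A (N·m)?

181000 N·m

Compatibility: T_A·a/J_AC = T_B·b/J_CB with T_A + T_B = T₀.
J_AC = 1.96×10^-3 m⁴, J_CB = 1.03×10^-3 m⁴, so T_A = T₀·(J_AC/a)/((J_AC/a)+(J_CB/b)) = 180800 N·m, T_B = 51230 N·m.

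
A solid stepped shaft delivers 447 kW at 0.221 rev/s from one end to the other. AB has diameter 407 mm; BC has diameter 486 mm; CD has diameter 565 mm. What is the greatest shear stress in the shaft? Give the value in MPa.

24.3 MPa

ω = 2π·0.221 = 1.389 rad/s, so T = P/ω = 447×10³ / 1.389 = 321900 N·m.
Under the same torque, τ_max = 16T/(πd³) is largest where d is smallest — segment AB (d = 407 mm).
τ_max = 16·321900/(π·(0.407)³) = 2.432×10^7 Pa.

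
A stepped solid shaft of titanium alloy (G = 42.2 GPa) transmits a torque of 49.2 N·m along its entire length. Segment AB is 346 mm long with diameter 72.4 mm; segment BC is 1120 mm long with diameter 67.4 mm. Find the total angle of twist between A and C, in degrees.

J_AB = π(0.0724)⁴/32 = 2.70×10^-6 m⁴; J_BC = π(0.0674)⁴/32 = 2.03×10^-6 m⁴.
θ = (T/G)·Σ L_i/J_i = (49.20/42.2×10⁹)·(0.346/2.70×10^-6 + 1.12/2.03×10^-6) = 7.941×10^-4 rad.

0.0455°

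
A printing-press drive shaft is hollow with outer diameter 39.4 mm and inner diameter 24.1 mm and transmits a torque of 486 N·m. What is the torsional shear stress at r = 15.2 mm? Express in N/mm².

J = π(d_o⁴ − d_i⁴)/32 = π(0.0394⁴ − 0.0241⁴)/32 = 2.035×10^-7 m⁴.
Shear stress varies linearly with radius: τ = T·r/J = 486.0 × 0.0152 / 2.035×10^-7 = 3.631×10^7 Pa.

36.3 N/mm²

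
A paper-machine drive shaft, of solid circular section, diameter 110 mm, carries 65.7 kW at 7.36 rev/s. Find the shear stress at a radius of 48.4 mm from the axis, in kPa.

4780 kPa

ω = 2π·7.36 = 46.24 rad/s, so T = P/ω = 65.7×10³ / 46.24 = 1421 N·m.
J = πd⁴/32 = π(0.110)⁴/32 = 1.437×10^-5 m⁴.
Shear stress varies linearly with radius: τ = T·r/J = 1421 × 0.0484 / 1.437×10^-5 = 4.784×10^6 Pa.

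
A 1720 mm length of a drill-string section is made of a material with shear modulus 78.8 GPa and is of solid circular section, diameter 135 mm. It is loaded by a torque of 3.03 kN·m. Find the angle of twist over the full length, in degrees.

0.116°

J = πd⁴/32 = π(0.135)⁴/32 = 3.261×10^-5 m⁴.
θ = T·L/(G·J) = 3030 × 1.72 / (78.8×10⁹ × 3.261×10^-5) = 2.028×10^-3 rad.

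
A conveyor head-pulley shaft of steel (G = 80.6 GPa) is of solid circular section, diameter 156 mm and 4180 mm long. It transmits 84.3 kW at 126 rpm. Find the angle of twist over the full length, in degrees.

0.327°

ω = 2π·126/60 = 13.19 rad/s, so T = P/ω = 84.3×10³ / 13.19 = 6389 N·m.
J = πd⁴/32 = π(0.156)⁴/32 = 5.814×10^-5 m⁴.
θ = T·L/(G·J) = 6389 × 4.18 / (80.6×10⁹ × 5.814×10^-5) = 5.699×10^-3 rad.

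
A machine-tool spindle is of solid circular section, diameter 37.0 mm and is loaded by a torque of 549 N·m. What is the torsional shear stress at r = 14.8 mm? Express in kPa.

J = πd⁴/32 = π(0.0370)⁴/32 = 1.840×10^-7 m⁴.
Shear stress varies linearly with radius: τ = T·r/J = 549.0 × 0.0148 / 1.840×10^-7 = 4.416×10^7 Pa.

44200 kPa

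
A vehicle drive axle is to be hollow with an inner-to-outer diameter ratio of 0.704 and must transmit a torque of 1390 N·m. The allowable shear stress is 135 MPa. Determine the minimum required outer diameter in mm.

For a hollow shaft with d_i/d_o = 0.704: τ_max = 16T/(π d_o³ (1−k⁴)), so d_o = [16T/(π τ_allow (1−k⁴))]^(1/3) = [16·1390/(π·1.35×10^8·0.7544)]^(1/3) = 0.04112 m.

41.1 mm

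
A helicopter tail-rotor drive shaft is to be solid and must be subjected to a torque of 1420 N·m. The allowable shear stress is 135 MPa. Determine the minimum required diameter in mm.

37.7 mm

For a solid shaft τ_max = 16T/(πd³), so d = (16T/(π τ_allow))^(1/3) = (16·1420/(π·1.35×10^8))^(1/3) = 0.03770 m.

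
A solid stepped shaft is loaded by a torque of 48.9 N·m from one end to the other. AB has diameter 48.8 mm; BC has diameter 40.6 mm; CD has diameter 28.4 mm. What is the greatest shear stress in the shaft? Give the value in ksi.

Under the same torque, τ_max = 16T/(πd³) is largest where d is smallest — segment CD (d = 28.4 mm).
τ_max = 16·48.90/(π·(0.0284)³) = 1.087×10^7 Pa.

1.58 ksi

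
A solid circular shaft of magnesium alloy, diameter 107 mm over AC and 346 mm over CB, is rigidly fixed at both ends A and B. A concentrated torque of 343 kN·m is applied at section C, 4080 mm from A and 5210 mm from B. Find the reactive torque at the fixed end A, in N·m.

Compatibility: T_A·a/J_AC = T_B·b/J_CB with T_A + T_B = T₀.
J_AC = 1.29×10^-5 m⁴, J_CB = 1.41×10^-3 m⁴, so T_A = T₀·(J_AC/a)/((J_AC/a)+(J_CB/b)) = 3960 N·m, T_B = 339000 N·m.

3960 N·m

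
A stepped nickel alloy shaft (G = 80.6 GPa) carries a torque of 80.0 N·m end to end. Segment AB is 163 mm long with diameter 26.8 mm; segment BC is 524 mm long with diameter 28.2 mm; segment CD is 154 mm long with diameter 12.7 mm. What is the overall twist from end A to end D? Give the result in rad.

0.0714 rad

J_AB = π(0.0268)⁴/32 = 5.06×10^-8 m⁴; J_BC = π(0.0282)⁴/32 = 6.21×10^-8 m⁴; J_CD = π(0.0127)⁴/32 = 2.55×10^-9 m⁴.
θ = (T/G)·Σ L_i/J_i = (80.00/80.6×10⁹)·(0.163/5.06×10^-8 + 0.524/6.21×10^-8 + 0.154/2.55×10^-9) = 0.07142 rad.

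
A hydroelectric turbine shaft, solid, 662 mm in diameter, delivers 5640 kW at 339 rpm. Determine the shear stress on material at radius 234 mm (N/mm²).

ω = 2π·339/60 = 35.50 rad/s, so T = P/ω = 5640×10³ / 35.50 = 158900 N·m.
J = πd⁴/32 = π(0.662)⁴/32 = 0.01886 m⁴.
Shear stress varies linearly with radius: τ = T·r/J = 158900 × 0.234 / 0.01886 = 1.972×10^6 Pa.

1.97 N/mm²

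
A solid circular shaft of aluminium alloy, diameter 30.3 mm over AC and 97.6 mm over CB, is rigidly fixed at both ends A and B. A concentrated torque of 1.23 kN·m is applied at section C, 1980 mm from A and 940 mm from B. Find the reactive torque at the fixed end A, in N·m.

Compatibility: T_A·a/J_AC = T_B·b/J_CB with T_A + T_B = T₀.
J_AC = 8.28×10^-8 m⁴, J_CB = 8.91×10^-6 m⁴, so T_A = T₀·(J_AC/a)/((J_AC/a)+(J_CB/b)) = 5.400 N·m, T_B = 1225 N·m.

5.40 N·m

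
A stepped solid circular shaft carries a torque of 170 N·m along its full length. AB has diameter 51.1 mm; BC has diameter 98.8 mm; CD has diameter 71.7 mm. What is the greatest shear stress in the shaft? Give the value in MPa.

Under the same torque, τ_max = 16T/(πd³) is largest where d is smallest — segment AB (d = 51.1 mm).
τ_max = 16·170.0/(π·(0.0511)³) = 6.489×10^6 Pa.

6.49 MPa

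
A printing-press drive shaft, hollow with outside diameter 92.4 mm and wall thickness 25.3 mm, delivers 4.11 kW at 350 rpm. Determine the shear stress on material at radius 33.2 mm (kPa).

543 kPa

ω = 2π·350/60 = 36.65 rad/s, so T = P/ω = 4.11×10³ / 36.65 = 112.1 N·m.
J = π(d_o⁴ − d_i⁴)/32 = π(0.0924⁴ − 0.0418⁴)/32 = 6.857×10^-6 m⁴.
Shear stress varies linearly with radius: τ = T·r/J = 112.1 × 0.0332 / 6.857×10^-6 = 5.430×10^5 Pa.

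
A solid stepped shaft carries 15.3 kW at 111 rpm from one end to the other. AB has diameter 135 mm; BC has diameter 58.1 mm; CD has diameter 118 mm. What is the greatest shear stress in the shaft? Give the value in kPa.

ω = 2π·111/60 = 11.62 rad/s, so T = P/ω = 15.3×10³ / 11.62 = 1316 N·m.
Under the same torque, τ_max = 16T/(πd³) is largest where d is smallest — segment BC (d = 58.1 mm).
τ_max = 16·1316/(π·(0.0581)³) = 3.418×10^7 Pa.

34200 kPa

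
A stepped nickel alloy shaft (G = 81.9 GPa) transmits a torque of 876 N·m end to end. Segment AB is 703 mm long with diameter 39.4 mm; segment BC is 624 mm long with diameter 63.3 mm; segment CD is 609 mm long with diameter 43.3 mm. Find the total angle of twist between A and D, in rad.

0.0549 rad

J_AB = π(0.0394)⁴/32 = 2.37×10^-7 m⁴; J_BC = π(0.0633)⁴/32 = 1.58×10^-6 m⁴; J_CD = π(0.0433)⁴/32 = 3.45×10^-7 m⁴.
θ = (T/G)·Σ L_i/J_i = (876.0/81.9×10⁹)·(0.703/2.37×10^-7 + 0.624/1.58×10^-6 + 0.609/3.45×10^-7) = 0.05489 rad.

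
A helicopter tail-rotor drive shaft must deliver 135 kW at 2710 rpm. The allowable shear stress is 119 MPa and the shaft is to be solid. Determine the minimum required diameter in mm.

27.3 mm

ω = 2π·2710/60 = 283.8 rad/s, so T = P/ω = 135×10³ / 283.8 = 475.7 N·m.
For a solid shaft τ_max = 16T/(πd³), so d = (16T/(π τ_allow))^(1/3) = (16·475.7/(π·1.19×10^8))^(1/3) = 0.02731 m.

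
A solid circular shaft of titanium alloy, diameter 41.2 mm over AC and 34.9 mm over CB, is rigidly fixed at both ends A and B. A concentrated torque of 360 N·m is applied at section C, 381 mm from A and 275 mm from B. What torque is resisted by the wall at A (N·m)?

210 N·m

Compatibility: T_A·a/J_AC = T_B·b/J_CB with T_A + T_B = T₀.
J_AC = 2.83×10^-7 m⁴, J_CB = 1.46×10^-7 m⁴, so T_A = T₀·(J_AC/a)/((J_AC/a)+(J_CB/b)) = 210.1 N·m, T_B = 149.9 N·m.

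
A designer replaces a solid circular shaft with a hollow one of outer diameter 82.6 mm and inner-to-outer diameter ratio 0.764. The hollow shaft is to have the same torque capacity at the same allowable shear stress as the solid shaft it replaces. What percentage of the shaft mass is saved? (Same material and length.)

Equal τ_max and T ⇒ the solid shaft needs d_s³ = d_o³(1−k⁴), so d_s = 82.6·(1−0.764⁴)^(1/3) = 71.89 mm.
Area ratio A_h/A_s = d_o²(1−k²)/d_s² = (1−k²)/(1−k⁴)^(2/3) = 0.5496.
Mass saving = 1 − 0.5496 = 45.0 %.

45.0 %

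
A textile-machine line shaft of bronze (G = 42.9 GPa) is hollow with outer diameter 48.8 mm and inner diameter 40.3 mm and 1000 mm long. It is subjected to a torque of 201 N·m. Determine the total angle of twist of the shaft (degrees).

0.901°

J = π(d_o⁴ − d_i⁴)/32 = π(0.0488⁴ − 0.0403⁴)/32 = 2.978×10^-7 m⁴.
θ = T·L/(G·J) = 201.0 × 1.00 / (42.9×10⁹ × 2.978×10^-7) = 0.01573 rad.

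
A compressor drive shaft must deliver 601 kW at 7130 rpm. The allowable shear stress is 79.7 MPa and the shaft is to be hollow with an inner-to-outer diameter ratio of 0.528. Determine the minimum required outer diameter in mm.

38.2 mm

ω = 2π·7130/60 = 746.7 rad/s, so T = P/ω = 601×10³ / 746.7 = 804.9 N·m.
For a hollow shaft with d_i/d_o = 0.528: τ_max = 16T/(π d_o³ (1−k⁴)), so d_o = [16T/(π τ_allow (1−k⁴))]^(1/3) = [16·804.9/(π·7.97×10^7·0.9223)]^(1/3) = 0.03821 m.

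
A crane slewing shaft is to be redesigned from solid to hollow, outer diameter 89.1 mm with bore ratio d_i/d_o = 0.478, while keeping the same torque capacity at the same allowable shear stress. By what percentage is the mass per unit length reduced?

20.0 %

Equal τ_max and T ⇒ the solid shaft needs d_s³ = d_o³(1−k⁴), so d_s = 89.1·(1−0.478⁴)^(1/3) = 87.52 mm.
Area ratio A_h/A_s = d_o²(1−k²)/d_s² = (1−k²)/(1−k⁴)^(2/3) = 0.7996.
Mass saving = 1 − 0.7996 = 20.0 %.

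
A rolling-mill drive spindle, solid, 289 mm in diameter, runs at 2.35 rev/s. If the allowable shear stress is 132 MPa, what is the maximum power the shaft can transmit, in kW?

J = πd⁴/32 = π(0.289)⁴/32 = 6.848×10^-4 m⁴.
T_max = τ_allow·J/r = 1.32×10^8 × 6.848×10^-4 / 0.144 = 625600 N·m.
ω = 2π·2.35 = 14.77 rad/s, so P_max = T_max·ω = 9.237×10^6 W.

9240 kW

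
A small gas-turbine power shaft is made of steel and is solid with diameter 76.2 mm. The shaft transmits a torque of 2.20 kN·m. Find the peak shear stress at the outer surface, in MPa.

J = πd⁴/32 = π(0.0762)⁴/32 = 3.310×10^-6 m⁴.
τ_max = T·r/J = 2200 × 0.0381 / 3.310×10^-6 = 2.532×10^7 Pa.

25.3 MPa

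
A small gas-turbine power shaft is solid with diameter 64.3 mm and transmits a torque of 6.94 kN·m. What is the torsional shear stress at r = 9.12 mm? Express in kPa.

J = πd⁴/32 = π(0.0643)⁴/32 = 1.678×10^-6 m⁴.
Shear stress varies linearly with radius: τ = T·r/J = 6940 × 0.00912 / 1.678×10^-6 = 3.771×10^7 Pa.

37700 kPa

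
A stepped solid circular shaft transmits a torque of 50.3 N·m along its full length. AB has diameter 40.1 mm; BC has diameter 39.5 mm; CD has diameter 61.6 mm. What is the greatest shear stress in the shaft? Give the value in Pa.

Under the same torque, τ_max = 16T/(πd³) is largest where d is smallest — segment BC (d = 39.5 mm).
τ_max = 16·50.30/(π·(0.0395)³) = 4.157×10^6 Pa.

4.16e6 Pa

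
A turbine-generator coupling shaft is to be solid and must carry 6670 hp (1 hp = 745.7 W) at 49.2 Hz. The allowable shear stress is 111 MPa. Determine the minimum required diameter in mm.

90.4 mm

ω = 2π·49.2 = 309.1 rad/s, so T = P/ω = 6670×745.7 / 309.1 = 16090 N·m.
For a solid shaft τ_max = 16T/(πd³), so d = (16T/(π τ_allow))^(1/3) = (16·16090/(π·1.11×10^8))^(1/3) = 0.09038 m.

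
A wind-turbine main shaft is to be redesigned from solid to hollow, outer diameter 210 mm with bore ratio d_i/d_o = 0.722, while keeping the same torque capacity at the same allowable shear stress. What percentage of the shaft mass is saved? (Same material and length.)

Equal τ_max and T ⇒ the solid shaft needs d_s³ = d_o³(1−k⁴), so d_s = 210·(1−0.722⁴)^(1/3) = 188.9 mm.
Area ratio A_h/A_s = d_o²(1−k²)/d_s² = (1−k²)/(1−k⁴)^(2/3) = 0.5914.
Mass saving = 1 − 0.5914 = 40.9 %.

40.9 %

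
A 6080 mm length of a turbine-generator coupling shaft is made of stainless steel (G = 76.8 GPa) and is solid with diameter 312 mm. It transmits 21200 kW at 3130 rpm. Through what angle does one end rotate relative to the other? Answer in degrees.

ω = 2π·3130/60 = 327.8 rad/s, so T = P/ω = 21200×10³ / 327.8 = 64680 N·m.
J = πd⁴/32 = π(0.312)⁴/32 = 9.303×10^-4 m⁴.
θ = T·L/(G·J) = 64680 × 6.08 / (76.8×10⁹ × 9.303×10^-4) = 5.504×10^-3 rad.

0.315°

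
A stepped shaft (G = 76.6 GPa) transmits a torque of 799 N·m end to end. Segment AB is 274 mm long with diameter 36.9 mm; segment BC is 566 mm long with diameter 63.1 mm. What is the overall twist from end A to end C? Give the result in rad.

0.0195 rad

J_AB = π(0.0369)⁴/32 = 1.82×10^-7 m⁴; J_BC = π(0.0631)⁴/32 = 1.56×10^-6 m⁴.
θ = (T/G)·Σ L_i/J_i = (799.0/76.6×10⁹)·(0.274/1.82×10^-7 + 0.566/1.56×10^-6) = 0.01950 rad.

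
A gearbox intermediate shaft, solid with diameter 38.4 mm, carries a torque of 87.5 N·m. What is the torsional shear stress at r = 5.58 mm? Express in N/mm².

2.29 N/mm²

J = πd⁴/32 = π(0.0384)⁴/32 = 2.135×10^-7 m⁴.
Shear stress varies linearly with radius: τ = T·r/J = 87.50 × 0.00558 / 2.135×10^-7 = 2.287×10^6 Pa.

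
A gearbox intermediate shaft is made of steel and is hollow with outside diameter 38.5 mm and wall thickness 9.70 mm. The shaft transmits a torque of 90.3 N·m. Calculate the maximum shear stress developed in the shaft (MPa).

8.58 MPa

J = π(d_o⁴ − d_i⁴)/32 = π(0.0385⁴ − 0.0191⁴)/32 = 2.026×10^-7 m⁴.
τ_max = T·r/J = 90.30 × 0.0192 / 2.026×10^-7 = 8.579×10^6 Pa.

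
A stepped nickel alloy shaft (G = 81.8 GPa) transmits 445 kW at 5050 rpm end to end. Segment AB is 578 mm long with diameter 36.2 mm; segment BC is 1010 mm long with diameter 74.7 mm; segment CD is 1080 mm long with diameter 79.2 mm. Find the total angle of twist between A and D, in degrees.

2.38°

ω = 2π·5050/60 = 528.8 rad/s, so T = P/ω = 445×10³ / 528.8 = 841.5 N·m.
J_AB = π(0.0362)⁴/32 = 1.69×10^-7 m⁴; J_BC = π(0.0747)⁴/32 = 3.06×10^-6 m⁴; J_CD = π(0.0792)⁴/32 = 3.86×10^-6 m⁴.
θ = (T/G)·Σ L_i/J_i = (841.5/81.8×10⁹)·(0.578/1.69×10^-7 + 1.01/3.06×10^-6 + 1.08/3.86×10^-6) = 0.04154 rad.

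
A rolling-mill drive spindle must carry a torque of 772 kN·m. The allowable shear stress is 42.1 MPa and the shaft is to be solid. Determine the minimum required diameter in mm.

454 mm

For a solid shaft τ_max = 16T/(πd³), so d = (16T/(π τ_allow))^(1/3) = (16·772000/(π·4.21×10^7))^(1/3) = 0.4537 m.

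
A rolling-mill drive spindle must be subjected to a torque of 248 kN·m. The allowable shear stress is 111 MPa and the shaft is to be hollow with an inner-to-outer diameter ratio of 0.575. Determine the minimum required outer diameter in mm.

For a hollow shaft with d_i/d_o = 0.575: τ_max = 16T/(π d_o³ (1−k⁴)), so d_o = [16T/(π τ_allow (1−k⁴))]^(1/3) = [16·248000/(π·1.11×10^8·0.8907)]^(1/3) = 0.2338 m.

234 mm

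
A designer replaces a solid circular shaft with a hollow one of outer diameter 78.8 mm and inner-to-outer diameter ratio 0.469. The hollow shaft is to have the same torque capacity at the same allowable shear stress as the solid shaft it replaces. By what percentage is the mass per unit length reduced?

Equal τ_max and T ⇒ the solid shaft needs d_s³ = d_o³(1−k⁴), so d_s = 78.8·(1−0.469⁴)^(1/3) = 77.51 mm.
Area ratio A_h/A_s = d_o²(1−k²)/d_s² = (1−k²)/(1−k⁴)^(2/3) = 0.8063.
Mass saving = 1 − 0.8063 = 19.4 %.

19.4 %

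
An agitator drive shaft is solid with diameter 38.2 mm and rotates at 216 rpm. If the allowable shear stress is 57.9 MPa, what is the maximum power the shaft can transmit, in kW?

14.3 kW

J = πd⁴/32 = π(0.0382)⁴/32 = 2.091×10^-7 m⁴.
T_max = τ_allow·J/r = 5.79×10^7 × 2.091×10^-7 / 0.0191 = 633.7 N·m.
ω = 2π·216/60 = 22.62 rad/s, so P_max = T_max·ω = 1.433×10^4 W.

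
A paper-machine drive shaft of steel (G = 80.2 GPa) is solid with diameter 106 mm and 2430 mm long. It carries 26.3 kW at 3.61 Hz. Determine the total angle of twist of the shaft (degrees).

0.162°

ω = 2π·3.61 = 22.68 rad/s, so T = P/ω = 26.3×10³ / 22.68 = 1159 N·m.
J = πd⁴/32 = π(0.106)⁴/32 = 1.239×10^-5 m⁴.
θ = T·L/(G·J) = 1159 × 2.43 / (80.2×10⁹ × 1.239×10^-5) = 2.835×10^-3 rad.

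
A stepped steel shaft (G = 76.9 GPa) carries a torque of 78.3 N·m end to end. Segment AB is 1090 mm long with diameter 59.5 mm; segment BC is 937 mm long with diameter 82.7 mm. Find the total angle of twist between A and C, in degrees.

0.0636°

J_AB = π(0.0595)⁴/32 = 1.23×10^-6 m⁴; J_BC = π(0.0827)⁴/32 = 4.59×10^-6 m⁴.
θ = (T/G)·Σ L_i/J_i = (78.30/76.9×10⁹)·(1.09/1.23×10^-6 + 0.937/4.59×10^-6) = 1.110×10^-3 rad.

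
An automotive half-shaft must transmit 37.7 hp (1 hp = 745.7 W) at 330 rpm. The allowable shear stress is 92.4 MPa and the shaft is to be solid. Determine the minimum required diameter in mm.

35.5 mm

ω = 2π·330/60 = 34.56 rad/s, so T = P/ω = 37.7×745.7 / 34.56 = 813.5 N·m.
For a solid shaft τ_max = 16T/(πd³), so d = (16T/(π τ_allow))^(1/3) = (16·813.5/(π·9.24×10^7))^(1/3) = 0.03553 m.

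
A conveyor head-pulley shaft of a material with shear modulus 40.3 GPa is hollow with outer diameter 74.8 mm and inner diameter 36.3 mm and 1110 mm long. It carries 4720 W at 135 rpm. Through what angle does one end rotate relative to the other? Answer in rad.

ω = 2π·135/60 = 14.14 rad/s, so T = P/ω = 4720 / 14.14 = 333.9 N·m.
J = π(d_o⁴ − d_i⁴)/32 = π(0.0748⁴ − 0.0363⁴)/32 = 2.903×10^-6 m⁴.
θ = T·L/(G·J) = 333.9 × 1.11 / (40.3×10⁹ × 2.903×10^-6) = 3.168×10^-3 rad.

0.00317 rad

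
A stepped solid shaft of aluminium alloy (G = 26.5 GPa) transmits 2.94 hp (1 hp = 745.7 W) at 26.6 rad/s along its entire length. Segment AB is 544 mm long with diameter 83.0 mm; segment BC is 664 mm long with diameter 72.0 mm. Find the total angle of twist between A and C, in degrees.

ω = 26.6 rad/s, so T = P/ω = 2.94×745.7 / 26.60 = 82.42 N·m.
J_AB = π(0.0830)⁴/32 = 4.66×10^-6 m⁴; J_BC = π(0.0720)⁴/32 = 2.64×10^-6 m⁴.
θ = (T/G)·Σ L_i/J_i = (82.42/26.5×10⁹)·(0.544/4.66×10^-6 + 0.664/2.64×10^-6) = 1.146×10^-3 rad.

0.0657°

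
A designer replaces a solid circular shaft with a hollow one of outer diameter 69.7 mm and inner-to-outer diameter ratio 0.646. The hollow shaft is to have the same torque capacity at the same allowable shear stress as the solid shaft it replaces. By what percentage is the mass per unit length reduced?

33.8 %

Equal τ_max and T ⇒ the solid shaft needs d_s³ = d_o³(1−k⁴), so d_s = 69.7·(1−0.646⁴)^(1/3) = 65.39 mm.
Area ratio A_h/A_s = d_o²(1−k²)/d_s² = (1−k²)/(1−k⁴)^(2/3) = 0.6620.
Mass saving = 1 − 0.6620 = 33.8 %.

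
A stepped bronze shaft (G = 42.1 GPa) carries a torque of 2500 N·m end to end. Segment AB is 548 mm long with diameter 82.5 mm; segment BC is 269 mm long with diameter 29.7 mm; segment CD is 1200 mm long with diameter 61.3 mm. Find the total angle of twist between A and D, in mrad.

J_AB = π(0.0825)⁴/32 = 4.55×10^-6 m⁴; J_BC = π(0.0297)⁴/32 = 7.64×10^-8 m⁴; J_CD = π(0.0613)⁴/32 = 1.39×10^-6 m⁴.
θ = (T/G)·Σ L_i/J_i = (2500/42.1×10⁹)·(0.548/4.55×10^-6 + 0.269/7.64×10^-8 + 1.20/1.39×10^-6) = 0.2677 rad.

268 mrad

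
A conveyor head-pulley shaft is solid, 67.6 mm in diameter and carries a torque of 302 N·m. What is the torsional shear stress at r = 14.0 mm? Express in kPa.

J = πd⁴/32 = π(0.0676)⁴/32 = 2.050×10^-6 m⁴.
Shear stress varies linearly with radius: τ = T·r/J = 302.0 × 0.0140 / 2.050×10^-6 = 2.062×10^6 Pa.

2060 kPa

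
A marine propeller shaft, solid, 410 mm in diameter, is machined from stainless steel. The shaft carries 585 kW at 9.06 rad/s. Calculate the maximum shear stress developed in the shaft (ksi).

ω = 9.06 rad/s, so T = P/ω = 585×10³ / 9.060 = 64570 N·m.
J = πd⁴/32 = π(0.410)⁴/32 = 2.774×10^-3 m⁴.
τ_max = T·r/J = 64570 × 0.205 / 2.774×10^-3 = 4.771×10^6 Pa.

0.692 ksi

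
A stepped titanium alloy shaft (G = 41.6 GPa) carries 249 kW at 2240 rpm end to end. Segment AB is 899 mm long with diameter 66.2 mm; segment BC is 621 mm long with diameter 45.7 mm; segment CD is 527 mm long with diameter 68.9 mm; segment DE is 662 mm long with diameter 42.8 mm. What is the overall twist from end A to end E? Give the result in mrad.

107 mrad

ω = 2π·2240/60 = 234.6 rad/s, so T = P/ω = 249×10³ / 234.6 = 1062 N·m.
J_AB = π(0.0662)⁴/32 = 1.89×10^-6 m⁴; J_BC = π(0.0457)⁴/32 = 4.28×10^-7 m⁴; J_CD = π(0.0689)⁴/32 = 2.21×10^-6 m⁴; J_DE = π(0.0428)⁴/32 = 3.29×10^-7 m⁴.
θ = (T/G)·Σ L_i/J_i = (1062/41.6×10⁹)·(0.899/1.89×10^-6 + 0.621/4.28×10^-7 + 0.527/2.21×10^-6 + 0.662/3.29×10^-7) = 0.1065 rad.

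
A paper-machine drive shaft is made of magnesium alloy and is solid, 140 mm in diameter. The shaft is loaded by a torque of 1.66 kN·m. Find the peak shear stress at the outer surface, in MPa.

3.08 MPa

J = πd⁴/32 = π(0.140)⁴/32 = 3.771×10^-5 m⁴.
τ_max = T·r/J = 1660 × 0.0700 / 3.771×10^-5 = 3.081×10^6 Pa.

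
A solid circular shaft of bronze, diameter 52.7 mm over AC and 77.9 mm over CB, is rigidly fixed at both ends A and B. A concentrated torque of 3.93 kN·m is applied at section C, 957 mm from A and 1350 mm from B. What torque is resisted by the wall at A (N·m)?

896 N·m

Compatibility: T_A·a/J_AC = T_B·b/J_CB with T_A + T_B = T₀.
J_AC = 7.57×10^-7 m⁴, J_CB = 3.62×10^-6 m⁴, so T_A = T₀·(J_AC/a)/((J_AC/a)+(J_CB/b)) = 896.4 N·m, T_B = 3034 N·m.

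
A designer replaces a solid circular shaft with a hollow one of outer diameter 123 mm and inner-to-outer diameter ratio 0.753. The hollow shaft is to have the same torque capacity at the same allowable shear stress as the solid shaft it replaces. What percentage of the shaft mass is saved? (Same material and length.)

Equal τ_max and T ⇒ the solid shaft needs d_s³ = d_o³(1−k⁴), so d_s = 123·(1−0.753⁴)^(1/3) = 108.1 mm.
Area ratio A_h/A_s = d_o²(1−k²)/d_s² = (1−k²)/(1−k⁴)^(2/3) = 0.5608.
Mass saving = 1 − 0.5608 = 43.9 %.

43.9 %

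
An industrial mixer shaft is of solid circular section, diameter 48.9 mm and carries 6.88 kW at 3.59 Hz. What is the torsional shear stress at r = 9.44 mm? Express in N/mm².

5.13 N/mm²

ω = 2π·3.59 = 22.56 rad/s, so T = P/ω = 6.88×10³ / 22.56 = 305.0 N·m.
J = πd⁴/32 = π(0.0489)⁴/32 = 5.614×10^-7 m⁴.
Shear stress varies linearly with radius: τ = T·r/J = 305.0 × 0.00944 / 5.614×10^-7 = 5.129×10^6 Pa.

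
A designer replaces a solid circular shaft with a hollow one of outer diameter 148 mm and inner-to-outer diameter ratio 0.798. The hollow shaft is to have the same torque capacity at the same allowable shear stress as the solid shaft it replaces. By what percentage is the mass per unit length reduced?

48.6 %

Equal τ_max and T ⇒ the solid shaft needs d_s³ = d_o³(1−k⁴), so d_s = 148·(1−0.798⁴)^(1/3) = 124.4 mm.
Area ratio A_h/A_s = d_o²(1−k²)/d_s² = (1−k²)/(1−k⁴)^(2/3) = 0.5137.
Mass saving = 1 − 0.5137 = 48.6 %.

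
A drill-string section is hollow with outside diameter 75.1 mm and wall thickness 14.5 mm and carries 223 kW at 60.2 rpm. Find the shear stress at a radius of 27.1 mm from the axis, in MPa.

ω = 2π·60.2/60 = 6.304 rad/s, so T = P/ω = 223×10³ / 6.304 = 35370 N·m.
J = π(d_o⁴ − d_i⁴)/32 = π(0.0751⁴ − 0.0461⁴)/32 = 2.680×10^-6 m⁴.
Shear stress varies linearly with radius: τ = T·r/J = 35370 × 0.0271 / 2.680×10^-6 = 3.578×10^8 Pa.

358 MPa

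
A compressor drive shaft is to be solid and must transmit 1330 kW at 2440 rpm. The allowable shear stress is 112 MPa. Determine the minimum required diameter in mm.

ω = 2π·2440/60 = 255.5 rad/s, so T = P/ω = 1330×10³ / 255.5 = 5205 N·m.
For a solid shaft τ_max = 16T/(πd³), so d = (16T/(π τ_allow))^(1/3) = (16·5205/(π·1.12×10^8))^(1/3) = 0.06186 m.

61.9 mm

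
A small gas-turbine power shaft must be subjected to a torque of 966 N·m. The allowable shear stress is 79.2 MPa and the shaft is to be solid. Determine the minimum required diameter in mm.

For a solid shaft τ_max = 16T/(πd³), so d = (16T/(π τ_allow))^(1/3) = (16·966.0/(π·7.92×10^7))^(1/3) = 0.03960 m.

39.6 mm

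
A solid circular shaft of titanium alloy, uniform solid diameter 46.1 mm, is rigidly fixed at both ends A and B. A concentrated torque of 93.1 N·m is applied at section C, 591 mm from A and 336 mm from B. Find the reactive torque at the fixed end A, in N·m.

With uniform GJ and both ends fixed, compatibility θ_AC = θ_CB gives T_A·a = T_B·b, together with T_A + T_B = T₀.
T_A = T₀·b/(a+b) = 93.10·336/927.0 = 33.74 N·m; T_B = 59.36 N·m.

33.7 N·m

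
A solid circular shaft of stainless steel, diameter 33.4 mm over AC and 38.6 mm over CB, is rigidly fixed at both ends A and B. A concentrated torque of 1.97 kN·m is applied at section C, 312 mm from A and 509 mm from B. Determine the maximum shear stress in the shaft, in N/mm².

129 N/mm²

Compatibility: T_A·a/J_AC = T_B·b/J_CB with T_A + T_B = T₀.
J_AC = 1.22×10^-7 m⁴, J_CB = 2.18×10^-7 m⁴, so T_A = T₀·(J_AC/a)/((J_AC/a)+(J_CB/b)) = 941.0 N·m, T_B = 1029 N·m.
τ in each portion: τ_AC = 1.29×10^8 Pa, τ_CB = 9.11×10^7 Pa; maximum is in AC.
τ_max = T_AC·r/J = 941.0·0.0167/1.22×10^-7 = 1.286×10^8 Pa.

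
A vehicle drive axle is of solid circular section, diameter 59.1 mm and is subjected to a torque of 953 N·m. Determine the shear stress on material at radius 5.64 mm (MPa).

4.49 MPa

J = πd⁴/32 = π(0.0591)⁴/32 = 1.198×10^-6 m⁴.
Shear stress varies linearly with radius: τ = T·r/J = 953.0 × 0.00564 / 1.198×10^-6 = 4.488×10^6 Pa.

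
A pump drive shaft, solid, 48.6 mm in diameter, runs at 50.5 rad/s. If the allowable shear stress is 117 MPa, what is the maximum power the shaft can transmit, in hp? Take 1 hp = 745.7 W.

J = πd⁴/32 = π(0.0486)⁴/32 = 5.477×10^-7 m⁴.
T_max = τ_allow·J/r = 1.17×10^8 × 5.477×10^-7 / 0.0243 = 2637 N·m.
ω = 50.5 rad/s, so P_max = T_max·ω = 1.332×10^5 W.

179 hp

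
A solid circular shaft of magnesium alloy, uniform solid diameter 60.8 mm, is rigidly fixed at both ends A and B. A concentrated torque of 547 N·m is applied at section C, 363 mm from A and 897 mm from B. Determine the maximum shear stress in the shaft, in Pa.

8.82e6 Pa

With uniform GJ and both ends fixed, compatibility θ_AC = θ_CB gives T_A·a = T_B·b, together with T_A + T_B = T₀.
T_A = T₀·b/(a+b) = 547.0·897/1260 = 389.4 N·m; T_B = 157.6 N·m.
τ in each portion: τ_AC = 8.82×10^6 Pa, τ_CB = 3.57×10^6 Pa; maximum is in AC.
τ_max = T_AC·r/J = 389.4·0.0304/1.34×10^-6 = 8.824×10^6 Pa.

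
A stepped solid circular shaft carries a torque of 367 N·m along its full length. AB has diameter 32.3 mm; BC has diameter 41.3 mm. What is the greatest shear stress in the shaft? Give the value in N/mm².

55.5 N/mm²

Under the same torque, τ_max = 16T/(πd³) is largest where d is smallest — segment AB (d = 32.3 mm).
τ_max = 16·367.0/(π·(0.0323)³) = 5.547×10^7 Pa.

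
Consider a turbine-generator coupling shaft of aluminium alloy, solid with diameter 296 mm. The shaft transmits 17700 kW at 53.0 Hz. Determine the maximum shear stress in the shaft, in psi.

ω = 2π·53.0 = 333.0 rad/s, so T = P/ω = 17700×10³ / 333.0 = 53150 N·m.
J = πd⁴/32 = π(0.296)⁴/32 = 7.536×10^-4 m⁴.
τ_max = T·r/J = 53150 × 0.148 / 7.536×10^-4 = 1.044×10^7 Pa.

1510 psi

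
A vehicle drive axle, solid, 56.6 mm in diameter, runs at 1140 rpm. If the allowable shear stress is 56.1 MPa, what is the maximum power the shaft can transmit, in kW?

J = πd⁴/32 = π(0.0566)⁴/32 = 1.008×10^-6 m⁴.
T_max = τ_allow·J/r = 5.61×10^7 × 1.008×10^-6 / 0.0283 = 1997 N·m.
ω = 2π·1140/60 = 119.4 rad/s, so P_max = T_max·ω = 2.384×10^5 W.

238 kW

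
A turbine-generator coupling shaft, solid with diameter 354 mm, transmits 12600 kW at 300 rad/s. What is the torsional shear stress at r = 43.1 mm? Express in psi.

170 psi

ω = 300 rad/s, so T = P/ω = 12600×10³ / 300.0 = 42000 N·m.
J = πd⁴/32 = π(0.354)⁴/32 = 1.542×10^-3 m⁴.
Shear stress varies linearly with radius: τ = T·r/J = 42000 × 0.0431 / 1.542×10^-3 = 1.174×10^6 Pa.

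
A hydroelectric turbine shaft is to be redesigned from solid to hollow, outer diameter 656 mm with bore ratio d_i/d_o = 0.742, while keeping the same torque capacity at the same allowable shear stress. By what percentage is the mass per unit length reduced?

42.8 %

Equal τ_max and T ⇒ the solid shaft needs d_s³ = d_o³(1−k⁴), so d_s = 656·(1−0.742⁴)^(1/3) = 581.6 mm.
Area ratio A_h/A_s = d_o²(1−k²)/d_s² = (1−k²)/(1−k⁴)^(2/3) = 0.5718.
Mass saving = 1 − 0.5718 = 42.8 %.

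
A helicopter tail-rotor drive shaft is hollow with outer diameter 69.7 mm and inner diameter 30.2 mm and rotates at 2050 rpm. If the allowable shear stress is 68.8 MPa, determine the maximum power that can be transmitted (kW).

947 kW

J = π(d_o⁴ − d_i⁴)/32 = π(0.0697⁴ − 0.0302⁴)/32 = 2.235×10^-6 m⁴.
T_max = τ_allow·J/r = 6.88×10^7 × 2.235×10^-6 / 0.0348 = 4413 N·m.
ω = 2π·2050/60 = 214.7 rad/s, so P_max = T_max·ω = 9.474×10^5 W.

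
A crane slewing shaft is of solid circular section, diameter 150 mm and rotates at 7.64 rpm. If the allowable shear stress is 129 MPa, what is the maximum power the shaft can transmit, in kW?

J = πd⁴/32 = π(0.150)⁴/32 = 4.970×10^-5 m⁴.
T_max = τ_allow·J/r = 1.29×10^8 × 4.970×10^-5 / 0.0750 = 85490 N·m.
ω = 2π·7.64/60 = 0.8001 rad/s, so P_max = T_max·ω = 6.839×10^4 W.

68.4 kW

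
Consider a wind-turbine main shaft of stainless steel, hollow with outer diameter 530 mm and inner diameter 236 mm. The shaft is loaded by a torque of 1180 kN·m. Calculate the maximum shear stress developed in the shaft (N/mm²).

J = π(d_o⁴ − d_i⁴)/32 = π(0.530⁴ − 0.236⁴)/32 = 7.442×10^-3 m⁴.
τ_max = T·r/J = 1.180e6 × 0.265 / 7.442×10^-3 = 4.202×10^7 Pa.

42.0 N/mm²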